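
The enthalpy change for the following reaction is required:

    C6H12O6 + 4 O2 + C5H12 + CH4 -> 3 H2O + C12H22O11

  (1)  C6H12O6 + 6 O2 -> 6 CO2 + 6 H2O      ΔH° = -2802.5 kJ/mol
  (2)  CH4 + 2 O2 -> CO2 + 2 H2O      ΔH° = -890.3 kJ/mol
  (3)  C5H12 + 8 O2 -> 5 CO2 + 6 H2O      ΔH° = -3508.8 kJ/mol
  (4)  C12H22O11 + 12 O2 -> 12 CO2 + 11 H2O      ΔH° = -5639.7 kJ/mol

(1) as written: -2802.5 kJ/mol
(2) as written: -890.3 kJ/mol
(3) as written: -3508.8 kJ/mol
(4) reversed: +5639.7 kJ/mol
ΔH° = (1)·(-2802.5) + (1)·(-890.3) + (1)·(-3508.8) + (-1)·(-5639.7) = -1561.9 kJ/mol

ΔH° = -1561.9 kJ/mol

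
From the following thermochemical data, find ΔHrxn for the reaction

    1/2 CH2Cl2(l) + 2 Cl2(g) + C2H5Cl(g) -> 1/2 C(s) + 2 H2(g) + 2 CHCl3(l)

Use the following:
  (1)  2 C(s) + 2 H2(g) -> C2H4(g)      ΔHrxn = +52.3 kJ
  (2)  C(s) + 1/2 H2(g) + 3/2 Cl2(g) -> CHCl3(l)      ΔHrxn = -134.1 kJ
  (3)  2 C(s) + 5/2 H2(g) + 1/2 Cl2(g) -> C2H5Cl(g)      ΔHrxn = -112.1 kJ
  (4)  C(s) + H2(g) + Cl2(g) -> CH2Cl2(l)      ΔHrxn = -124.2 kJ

ΔHrxn = -94.0 kJ

(1): not needed (C2H4(g) appears nowhere else).
(2) × 2 (×2 to match 2 CHCl3(l) in the target): (2)·(-134.1) = -268.2 kJ
(3) reversed (reverse to put C2H5Cl(g) on the reactant side): +112.1 kJ
(4) reversed and × 1/2 (CH2Cl2(l) must end up as a reactant; scale by 1/2 for the 1/2 CH2Cl2(l)): (-1/2)·(-124.2) = +62.1 kJ
Summing the manipulated equations, ΔHrxn = (-268.2) + (+112.1) + (+62.1) = -94.0 kJ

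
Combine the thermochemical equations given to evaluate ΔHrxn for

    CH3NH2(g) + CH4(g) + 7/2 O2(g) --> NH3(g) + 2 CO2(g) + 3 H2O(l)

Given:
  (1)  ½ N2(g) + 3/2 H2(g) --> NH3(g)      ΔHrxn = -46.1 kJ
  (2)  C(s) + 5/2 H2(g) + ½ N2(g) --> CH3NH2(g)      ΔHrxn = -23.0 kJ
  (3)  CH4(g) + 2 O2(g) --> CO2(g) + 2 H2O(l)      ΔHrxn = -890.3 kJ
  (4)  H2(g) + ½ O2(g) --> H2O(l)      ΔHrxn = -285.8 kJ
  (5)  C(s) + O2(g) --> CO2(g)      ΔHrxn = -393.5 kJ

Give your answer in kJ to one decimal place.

ΔHrxn = -1592.7 kJ

(1) as written (NH3(g) already on the product side): -46.1 kJ
(2) reversed (reverse to put CH3NH2(g) on the reactant side): +23.0 kJ
(3) as written (CH4(g) already on the reactant side): -890.3 kJ
(4) as written: -285.8 kJ
(5) as written: -393.5 kJ
Since enthalpy is a state function, ΔHrxn = (-46.1) + (+23.0) + (-890.3) + (-285.8) + (-393.5) = -1592.7 kJ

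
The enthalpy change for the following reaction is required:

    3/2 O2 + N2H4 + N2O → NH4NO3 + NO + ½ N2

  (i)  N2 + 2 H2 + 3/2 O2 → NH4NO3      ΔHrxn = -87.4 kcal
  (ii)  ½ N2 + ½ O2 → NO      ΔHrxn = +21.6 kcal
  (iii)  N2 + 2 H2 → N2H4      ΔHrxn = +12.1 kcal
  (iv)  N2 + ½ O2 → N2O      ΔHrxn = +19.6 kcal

(i) as written (NH4NO3 already on the product side): -87.4 kcal
(ii) as written (NO already on the product side): +21.6 kcal
(iii) reversed (N2H4 must end up as a reactant): -12.1 kcal
(iv) reversed (N2O must end up as a reactant): -19.6 kcal
ΔHrxn = (-87.4) + (+21.6) + (-12.1) + (-19.6) = -97.5 kcal

ΔHrxn = -97.5 kcal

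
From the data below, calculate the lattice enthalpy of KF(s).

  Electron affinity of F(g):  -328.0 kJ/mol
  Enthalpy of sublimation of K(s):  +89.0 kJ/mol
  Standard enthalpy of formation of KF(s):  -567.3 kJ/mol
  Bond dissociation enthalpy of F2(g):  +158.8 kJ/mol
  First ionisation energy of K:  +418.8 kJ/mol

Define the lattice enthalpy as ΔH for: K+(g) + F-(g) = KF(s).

U = -826.5 kJ/mol

ΔHf° = 1·ΔHsub + 1·(ΣIE) + 1/2·D(F2) + 1·EA + U
-567.3 = 1·(+89.0) + 1·(+418.8) + 1/2·(+158.8) + 1·(-328.0) + U
U = -567.3 − (+259.2) = -826.5 kJ/mol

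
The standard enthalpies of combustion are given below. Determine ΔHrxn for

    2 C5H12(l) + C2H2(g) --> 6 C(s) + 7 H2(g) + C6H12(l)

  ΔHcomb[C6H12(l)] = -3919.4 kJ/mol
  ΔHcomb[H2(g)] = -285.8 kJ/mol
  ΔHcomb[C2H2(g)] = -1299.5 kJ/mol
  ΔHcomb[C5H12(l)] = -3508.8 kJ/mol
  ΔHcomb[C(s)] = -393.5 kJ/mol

Using ΔH = Σ nΔHc°(reactants) − Σ nΔHc°(products):
= [2·(-3508.8) + 1·(-1299.5)] − [6·(-393.5) + 7·(-285.8) + 1·(-3919.4)]
= -36.1 kJ/mol

ΔHrxn = -36.1 kJ/mol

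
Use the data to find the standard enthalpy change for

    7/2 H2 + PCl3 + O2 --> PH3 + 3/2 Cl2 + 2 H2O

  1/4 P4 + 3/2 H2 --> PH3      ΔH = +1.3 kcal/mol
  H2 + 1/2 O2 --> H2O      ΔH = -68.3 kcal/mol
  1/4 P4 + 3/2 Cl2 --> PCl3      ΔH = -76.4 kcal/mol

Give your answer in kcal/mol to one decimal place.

ΔH = -58.9 kcal/mol

equation 1 as written (PH3 already on the product side): +1.3 kcal/mol
equation 2 × 2 (scale by 2 for the 2 H2O): (2)·(-68.3) = -136.6 kcal/mol
equation 3 reversed (PCl3 must end up as a reactant): +76.4 kcal/mol
By Hess's law, ΔH = (1)·(+1.3) + (2)·(-68.3) + (-1)·(-76.4) = -58.9 kcal/mol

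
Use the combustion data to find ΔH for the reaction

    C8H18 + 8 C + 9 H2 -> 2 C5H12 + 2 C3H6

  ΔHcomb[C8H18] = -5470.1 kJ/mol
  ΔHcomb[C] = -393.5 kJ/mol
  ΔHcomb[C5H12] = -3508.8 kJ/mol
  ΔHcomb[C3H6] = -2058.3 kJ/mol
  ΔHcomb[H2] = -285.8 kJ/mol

Using ΔH = Σ nΔHc°(reactants) − Σ nΔHc°(products):
= [1·(-5470.1) + 8·(-393.5) + 9·(-285.8)] − [2·(-3508.8) + 2·(-2058.3)]
= -56.1 kJ/mol

ΔH = -56.1 kJ/mol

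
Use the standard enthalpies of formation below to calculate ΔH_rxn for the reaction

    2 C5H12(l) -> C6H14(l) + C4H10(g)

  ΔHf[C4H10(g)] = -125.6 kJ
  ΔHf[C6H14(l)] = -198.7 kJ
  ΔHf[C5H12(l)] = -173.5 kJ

ΔH_rxn = 22.7 kJ

ΔH°rxn = Σ nΔHf°(products) − Σ nΔHf°(reactants).
Products: 1·(-198.7) + 1·(-125.6) = -324.3
Reactants: 2·(-173.5) = -347.0
ΔH_rxn = (-324.3) − (-347.0) = 22.7 kJ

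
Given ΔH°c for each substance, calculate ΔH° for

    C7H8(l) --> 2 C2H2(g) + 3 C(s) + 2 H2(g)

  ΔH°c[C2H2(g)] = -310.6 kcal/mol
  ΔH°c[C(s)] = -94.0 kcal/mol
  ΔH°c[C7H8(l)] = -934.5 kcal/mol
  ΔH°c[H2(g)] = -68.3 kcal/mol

ΔH° = 105.3 kcal/mol

With combustion enthalpies, reactants minus products:
= [1·(-934.5)] − [2·(-310.6) + 3·(-94.0) + 2·(-68.3)]
= 105.3 kcal/mol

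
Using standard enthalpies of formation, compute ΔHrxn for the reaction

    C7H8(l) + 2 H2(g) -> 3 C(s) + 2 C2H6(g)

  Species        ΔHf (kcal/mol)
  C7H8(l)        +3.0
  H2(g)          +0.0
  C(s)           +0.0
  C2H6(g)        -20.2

ΔHrxn = -43.4 kcal/mol

ΔH°rxn = Σ nΔHf°(products) − Σ nΔHf°(reactants).
Products: 3·(+0.0) + 2·(-20.2) = -40.4
Reactants: 1·(+3.0) + 2·(+0.0) = +3.0
ΔHrxn = (-40.4) − (+3.0) = -43.4 kcal/mol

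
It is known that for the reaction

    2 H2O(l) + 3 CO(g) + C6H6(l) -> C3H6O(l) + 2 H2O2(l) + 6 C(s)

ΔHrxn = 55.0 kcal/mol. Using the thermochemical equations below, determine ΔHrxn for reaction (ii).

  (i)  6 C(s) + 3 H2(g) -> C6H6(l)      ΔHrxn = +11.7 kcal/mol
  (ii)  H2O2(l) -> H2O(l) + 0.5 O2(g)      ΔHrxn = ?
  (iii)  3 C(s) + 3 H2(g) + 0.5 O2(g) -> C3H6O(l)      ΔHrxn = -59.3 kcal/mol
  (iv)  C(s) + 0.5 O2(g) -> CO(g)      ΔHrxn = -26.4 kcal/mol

ΔHrxn = -23.4 kcal/mol

(i) reversed: -11.7 kcal/mol
(ii) reversed and × 2: contributes −2·x
(iii) as written: -59.3 kcal/mol
(iv) reversed and × 3: (-3)·(-26.4) = +79.2 kcal/mol
+55.0 = (-11.7) + (-59.3) + (+79.2) − 2·x
x = (+55.0 − (+8.2)) / (-2) = -23.4 kcal/mol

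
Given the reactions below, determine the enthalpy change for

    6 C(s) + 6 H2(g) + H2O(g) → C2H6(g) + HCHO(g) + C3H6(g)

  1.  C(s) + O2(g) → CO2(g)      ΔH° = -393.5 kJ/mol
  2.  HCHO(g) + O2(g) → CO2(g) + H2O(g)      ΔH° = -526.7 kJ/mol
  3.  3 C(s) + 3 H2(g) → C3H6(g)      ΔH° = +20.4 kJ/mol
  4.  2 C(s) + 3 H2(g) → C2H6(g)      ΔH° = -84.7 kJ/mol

eq. 1 as written: -393.5 kJ/mol
eq. 2 reversed (HCHO(g) must end up as a product): +526.7 kJ/mol
eq. 3 as written (C3H6(g) already on the product side): +20.4 kJ/mol
eq. 4 as written (C2H6(g) already on the product side): -84.7 kJ/mol
Since enthalpy is a state function, ΔH° = (-393.5) + (+526.7) + (+20.4) + (-84.7) = 68.9 kJ/mol

ΔH° = 68.9 kJ/mol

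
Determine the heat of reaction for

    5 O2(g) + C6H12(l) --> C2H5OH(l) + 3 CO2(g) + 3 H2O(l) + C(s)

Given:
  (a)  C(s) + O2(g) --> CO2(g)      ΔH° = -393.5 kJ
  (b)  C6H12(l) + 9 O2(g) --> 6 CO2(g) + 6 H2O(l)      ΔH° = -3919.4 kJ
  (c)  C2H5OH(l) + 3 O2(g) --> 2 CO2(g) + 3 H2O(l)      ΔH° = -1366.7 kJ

ΔH° = -2159.2 kJ

(a) reversed: +393.5 kJ
(b) as written: -3919.4 kJ
(c) reversed: +1366.7 kJ
Since enthalpy is a state function, ΔH° = (+393.5) + (-3919.4) + (+1366.7) = -2159.2 kJ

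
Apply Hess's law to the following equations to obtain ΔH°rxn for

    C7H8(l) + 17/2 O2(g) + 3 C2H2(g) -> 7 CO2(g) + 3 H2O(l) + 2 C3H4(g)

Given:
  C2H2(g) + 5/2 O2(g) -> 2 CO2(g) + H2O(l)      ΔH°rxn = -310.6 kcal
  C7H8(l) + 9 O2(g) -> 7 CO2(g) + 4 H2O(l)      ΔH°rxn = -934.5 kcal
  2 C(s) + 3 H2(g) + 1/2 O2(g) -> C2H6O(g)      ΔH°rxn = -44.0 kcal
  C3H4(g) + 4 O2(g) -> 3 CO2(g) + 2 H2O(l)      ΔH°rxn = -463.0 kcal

equation 1 × 3: (3)·(-310.6) = -931.8 kcal
equation 2 as written: -934.5 kcal
equation 3: not needed.
equation 4 reversed and × 2: (-2)·(-463.0) = +926.0 kcal
Summing the manipulated equations, ΔH°rxn = (-931.8) + (-934.5) + (+926.0) = -940.3 kcal

ΔH°rxn = -940.3 kcal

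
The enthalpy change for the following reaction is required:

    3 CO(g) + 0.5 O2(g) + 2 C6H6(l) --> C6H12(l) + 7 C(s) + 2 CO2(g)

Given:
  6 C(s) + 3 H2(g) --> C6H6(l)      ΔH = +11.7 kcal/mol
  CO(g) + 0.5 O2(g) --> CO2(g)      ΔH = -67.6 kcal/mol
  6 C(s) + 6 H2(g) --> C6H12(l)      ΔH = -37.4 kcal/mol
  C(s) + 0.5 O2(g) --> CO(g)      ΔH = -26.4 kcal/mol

ΔH = -169.6 kcal/mol

equation 1 reversed and × 2 (reverse to put C6H6(l) on the reactant side; scale by 2 for the 2 C6H6(l)): (-2)·(+11.7) = -23.4 kcal/mol
equation 2 × 2 (scale by 2 for the 2 CO2(g)): (2)·(-67.6) = -135.2 kcal/mol
equation 3 as written (C6H12(l) already on the product side): -37.4 kcal/mol
equation 4 reversed: +26.4 kcal/mol
ΔH = (-2)·(+11.7) + (2)·(-67.6) + (1)·(-37.4) + (-1)·(-26.4) = -169.6 kcal/mol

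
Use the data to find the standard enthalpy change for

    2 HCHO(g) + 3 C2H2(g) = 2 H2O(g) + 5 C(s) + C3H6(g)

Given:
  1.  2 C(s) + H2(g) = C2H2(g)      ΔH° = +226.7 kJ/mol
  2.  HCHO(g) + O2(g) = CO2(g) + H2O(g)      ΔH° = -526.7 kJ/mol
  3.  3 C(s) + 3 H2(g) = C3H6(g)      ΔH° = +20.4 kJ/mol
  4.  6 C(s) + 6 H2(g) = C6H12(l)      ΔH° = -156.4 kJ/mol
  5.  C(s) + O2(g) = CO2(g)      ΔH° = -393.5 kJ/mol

eq. 1 reversed and × 3: (-3)·(+226.7) = -680.1 kJ/mol
eq. 2 × 2: (2)·(-526.7) = -1053.4 kJ/mol
eq. 3 as written: +20.4 kJ/mol
eq. 4: not needed.
eq. 5 reversed and × 2: (-2)·(-393.5) = +787.0 kJ/mol
Combining the equations, ΔH° = (-680.1) + (-1053.4) + (+20.4) + (+787.0) = -926.1 kJ/mol

ΔH° = -926.1 kJ/mol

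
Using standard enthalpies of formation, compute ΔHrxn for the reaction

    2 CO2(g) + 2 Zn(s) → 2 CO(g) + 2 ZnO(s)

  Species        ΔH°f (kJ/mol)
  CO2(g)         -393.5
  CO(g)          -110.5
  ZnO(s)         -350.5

Products: 2·(-110.5) + 2·(-350.5) = -922.0
Reactants: 2·(-393.5) + 2·(+0.0) = -787.0
ΔHrxn = (-922.0) − (-787.0) = -135.0 kJ/mol

ΔHrxn = -135.0 kJ/mol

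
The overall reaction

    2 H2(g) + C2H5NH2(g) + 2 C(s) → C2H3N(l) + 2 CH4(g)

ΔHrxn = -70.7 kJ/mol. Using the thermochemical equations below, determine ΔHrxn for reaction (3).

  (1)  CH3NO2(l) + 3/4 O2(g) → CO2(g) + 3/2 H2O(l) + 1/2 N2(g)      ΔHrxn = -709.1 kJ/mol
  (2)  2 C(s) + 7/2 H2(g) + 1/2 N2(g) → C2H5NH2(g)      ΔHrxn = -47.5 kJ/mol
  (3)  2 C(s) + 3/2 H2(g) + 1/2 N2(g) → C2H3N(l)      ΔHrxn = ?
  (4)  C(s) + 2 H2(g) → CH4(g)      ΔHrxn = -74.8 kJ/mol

(1): not needed (O2(g) appears nowhere else).
(2) reversed (reverse to put C2H5NH2(g) on the reactant side): +47.5 kJ/mol
(3) as written (C2H3N(l) already on the product side): contributes x
(4) × 2 (×2 to match 2 CH4(g) in the target): (2)·(-74.8) = -149.6 kJ/mol
-70.7 = (+47.5) + (-149.6) + x
x = (-70.7 − (-102.1)) / (1) = 31.4 kJ/mol

ΔHrxn = 31.4 kJ/mol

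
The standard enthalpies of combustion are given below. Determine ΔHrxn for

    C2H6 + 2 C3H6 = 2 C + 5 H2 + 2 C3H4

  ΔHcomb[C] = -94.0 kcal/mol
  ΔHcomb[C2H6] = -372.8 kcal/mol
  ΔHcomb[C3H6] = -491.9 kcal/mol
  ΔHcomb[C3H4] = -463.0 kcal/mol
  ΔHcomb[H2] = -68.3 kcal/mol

ΔHrxn = 98.9 kcal/mol

Using ΔH = Σ nΔHc°(reactants) − Σ nΔHc°(products):
= [1·(-372.8) + 2·(-491.9)] − [2·(-94.0) + 5·(-68.3) + 2·(-463.0)]
= 98.9 kcal/mol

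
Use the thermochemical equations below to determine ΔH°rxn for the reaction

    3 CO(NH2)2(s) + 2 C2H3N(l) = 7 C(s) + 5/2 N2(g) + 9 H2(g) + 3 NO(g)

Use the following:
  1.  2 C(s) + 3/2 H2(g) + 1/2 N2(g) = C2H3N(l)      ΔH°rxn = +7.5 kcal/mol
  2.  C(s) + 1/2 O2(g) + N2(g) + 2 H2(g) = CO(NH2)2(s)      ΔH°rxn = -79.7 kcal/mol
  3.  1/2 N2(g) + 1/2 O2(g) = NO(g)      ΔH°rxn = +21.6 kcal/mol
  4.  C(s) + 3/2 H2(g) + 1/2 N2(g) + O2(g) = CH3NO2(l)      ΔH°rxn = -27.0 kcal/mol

eq. 1 reversed and × 2 (C2H3N(l) must end up as a reactant; ×2 to match 2 C2H3N(l) in the target): (-2)·(+7.5) = -15.0 kcal/mol
eq. 2 reversed and × 3 (reverse to put CO(NH2)2(s) on the reactant side; ×3 to match 3 CO(NH2)2(s) in the target): (-3)·(-79.7) = +239.1 kcal/mol
eq. 3 × 3 (scale by 3 for the 3 NO(g)): (3)·(+21.6) = +64.8 kcal/mol
eq. 4: not needed (CH3NO2(l) appears nowhere else).
Summing the manipulated equations, ΔH°rxn = (-15.0) + (+239.1) + (+64.8) = 288.9 kcal/mol

ΔH°rxn = 288.9 kcal/mol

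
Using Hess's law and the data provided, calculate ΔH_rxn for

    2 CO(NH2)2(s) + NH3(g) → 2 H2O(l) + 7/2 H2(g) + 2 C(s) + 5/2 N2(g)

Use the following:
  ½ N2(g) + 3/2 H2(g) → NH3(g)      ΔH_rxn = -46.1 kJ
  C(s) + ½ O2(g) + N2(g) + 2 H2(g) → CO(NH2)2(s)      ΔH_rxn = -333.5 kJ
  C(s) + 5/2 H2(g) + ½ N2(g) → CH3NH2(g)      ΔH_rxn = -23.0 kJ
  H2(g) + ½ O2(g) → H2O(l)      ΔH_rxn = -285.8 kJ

equation 1 reversed (NH3(g) must end up as a reactant): +46.1 kJ
equation 2 reversed and × 2 (CO(NH2)2(s) must end up as a reactant; scale by 2 for the 2 CO(NH2)2(s)): (-2)·(-333.5) = +667.0 kJ
equation 3: not needed (CH3NH2(g) appears nowhere else).
equation 4 × 2 (×2 to match 2 H2O(l) in the target): (2)·(-285.8) = -571.6 kJ
Combining the equations, ΔH_rxn = (+46.1) + (+667.0) + (-571.6) = 141.5 kJ

ΔH_rxn = 141.5 kJ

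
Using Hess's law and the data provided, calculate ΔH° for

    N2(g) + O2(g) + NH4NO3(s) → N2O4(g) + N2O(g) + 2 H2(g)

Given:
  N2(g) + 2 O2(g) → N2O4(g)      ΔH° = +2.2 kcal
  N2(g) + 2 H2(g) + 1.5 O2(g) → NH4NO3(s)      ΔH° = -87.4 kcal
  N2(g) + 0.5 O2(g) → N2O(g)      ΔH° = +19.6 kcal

equation 1 as written (N2O4(g) already on the product side): +2.2 kcal
equation 2 reversed (reverse to put NH4NO3(s) on the reactant side): +87.4 kcal
equation 3 as written (N2O(g) already on the product side): +19.6 kcal
By Hess's law, ΔH° = (+2.2) + (+87.4) + (+19.6) = 109.2 kcal

ΔH° = 109.2 kcal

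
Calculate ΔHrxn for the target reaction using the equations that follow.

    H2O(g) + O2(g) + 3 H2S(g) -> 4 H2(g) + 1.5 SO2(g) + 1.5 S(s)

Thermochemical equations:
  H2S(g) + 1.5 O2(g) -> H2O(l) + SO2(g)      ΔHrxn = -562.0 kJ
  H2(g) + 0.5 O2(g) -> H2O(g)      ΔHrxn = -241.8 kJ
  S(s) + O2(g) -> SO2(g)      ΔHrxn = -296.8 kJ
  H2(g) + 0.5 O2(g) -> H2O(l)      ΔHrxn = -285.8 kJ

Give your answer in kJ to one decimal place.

equation 1 × 3: (3)·(-562.0) = -1686.0 kJ
equation 2 reversed: +241.8 kJ
equation 3 reversed and × 3/2: (-3/2)·(-296.8) = +445.2 kJ
equation 4 reversed and × 3: (-3)·(-285.8) = +857.4 kJ
By Hess's law, ΔHrxn = (-1686.0) + (+241.8) + (+445.2) + (+857.4) = -141.6 kJ

ΔHrxn = -141.6 kJ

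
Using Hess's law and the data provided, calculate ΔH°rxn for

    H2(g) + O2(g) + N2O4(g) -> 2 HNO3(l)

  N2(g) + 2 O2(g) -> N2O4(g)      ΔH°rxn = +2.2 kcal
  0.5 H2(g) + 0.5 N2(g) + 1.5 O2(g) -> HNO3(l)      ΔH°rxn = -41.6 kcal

equation 1 reversed (reverse to put N2O4(g) on the reactant side): -2.2 kcal
equation 2 × 2 (scale by 2 for the 2 HNO3(l)): (2)·(-41.6) = -83.2 kcal
ΔH°rxn = (-2.2) + (-83.2) = -85.4 kcal

ΔH°rxn = -85.4 kcal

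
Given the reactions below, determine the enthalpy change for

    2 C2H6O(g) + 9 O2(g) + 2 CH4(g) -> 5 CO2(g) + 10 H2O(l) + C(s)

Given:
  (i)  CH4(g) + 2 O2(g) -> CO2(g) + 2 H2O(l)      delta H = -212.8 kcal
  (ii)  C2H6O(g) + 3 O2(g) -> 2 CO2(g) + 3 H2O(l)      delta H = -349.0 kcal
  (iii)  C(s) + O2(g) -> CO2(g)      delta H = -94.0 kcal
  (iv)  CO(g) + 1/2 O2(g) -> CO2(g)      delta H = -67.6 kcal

(i) × 2: (2)·(-212.8) = -425.6 kcal
(ii) × 2: (2)·(-349.0) = -698.0 kcal
(iii) reversed: +94.0 kcal
(iv): not needed.
delta H = (-425.6) + (-698.0) + (+94.0) = -1029.6 kcal

delta H = -1029.6 kcal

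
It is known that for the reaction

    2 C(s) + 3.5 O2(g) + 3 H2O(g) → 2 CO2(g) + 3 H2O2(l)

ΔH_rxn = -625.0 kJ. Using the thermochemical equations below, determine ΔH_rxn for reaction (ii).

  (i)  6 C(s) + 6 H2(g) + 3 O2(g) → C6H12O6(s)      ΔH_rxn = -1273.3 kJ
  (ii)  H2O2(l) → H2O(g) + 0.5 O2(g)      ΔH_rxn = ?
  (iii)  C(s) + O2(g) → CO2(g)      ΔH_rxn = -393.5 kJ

ΔH_rxn = -54.0 kJ

(i): not needed.
(ii) reversed and × 3: contributes −3·x
(iii) × 2: (2)·(-393.5) = -787.0 kJ
-625.0 = (-787.0) − 3·x
x = (-625.0 − (-787.0)) / (-3) = -54.0 kJ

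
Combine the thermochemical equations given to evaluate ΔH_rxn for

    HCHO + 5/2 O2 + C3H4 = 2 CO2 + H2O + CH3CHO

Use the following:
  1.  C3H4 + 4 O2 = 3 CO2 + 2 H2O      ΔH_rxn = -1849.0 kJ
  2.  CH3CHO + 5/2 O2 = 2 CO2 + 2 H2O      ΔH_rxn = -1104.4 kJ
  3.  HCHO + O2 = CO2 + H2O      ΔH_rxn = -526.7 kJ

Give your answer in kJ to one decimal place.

eq. 1 as written: -1849.0 kJ
eq. 2 reversed: +1104.4 kJ
eq. 3 as written: -526.7 kJ
ΔH_rxn = (-1849.0) + (+1104.4) + (-526.7) = -1271.3 kJ

ΔH_rxn = -1271.3 kJ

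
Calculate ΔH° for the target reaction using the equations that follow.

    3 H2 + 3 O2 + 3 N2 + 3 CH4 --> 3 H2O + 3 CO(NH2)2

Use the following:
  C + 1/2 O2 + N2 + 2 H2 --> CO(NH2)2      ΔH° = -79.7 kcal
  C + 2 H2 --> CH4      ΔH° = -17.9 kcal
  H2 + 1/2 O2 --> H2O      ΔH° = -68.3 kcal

ΔH° = -390.3 kcal

equation 1 × 3: (3)·(-79.7) = -239.1 kcal
equation 2 reversed and × 3: (-3)·(-17.9) = +53.7 kcal
equation 3 × 3: (3)·(-68.3) = -204.9 kcal
ΔH° = (3)·(-79.7) + (-3)·(-17.9) + (3)·(-68.3) = -390.3 kcal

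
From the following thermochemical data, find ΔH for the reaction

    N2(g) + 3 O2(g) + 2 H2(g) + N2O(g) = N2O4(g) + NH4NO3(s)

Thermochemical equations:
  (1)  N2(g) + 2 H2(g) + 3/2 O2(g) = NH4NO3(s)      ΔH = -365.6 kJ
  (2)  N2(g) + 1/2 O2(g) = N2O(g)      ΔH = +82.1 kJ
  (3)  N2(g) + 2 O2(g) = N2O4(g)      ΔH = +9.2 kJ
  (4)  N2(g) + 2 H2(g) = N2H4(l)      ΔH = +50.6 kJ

(1) as written: -365.6 kJ
(2) reversed: -82.1 kJ
(3) as written: +9.2 kJ
(4): not needed.
ΔH = (-365.6) + (-82.1) + (+9.2) = -438.5 kJ

ΔH = -438.5 kJ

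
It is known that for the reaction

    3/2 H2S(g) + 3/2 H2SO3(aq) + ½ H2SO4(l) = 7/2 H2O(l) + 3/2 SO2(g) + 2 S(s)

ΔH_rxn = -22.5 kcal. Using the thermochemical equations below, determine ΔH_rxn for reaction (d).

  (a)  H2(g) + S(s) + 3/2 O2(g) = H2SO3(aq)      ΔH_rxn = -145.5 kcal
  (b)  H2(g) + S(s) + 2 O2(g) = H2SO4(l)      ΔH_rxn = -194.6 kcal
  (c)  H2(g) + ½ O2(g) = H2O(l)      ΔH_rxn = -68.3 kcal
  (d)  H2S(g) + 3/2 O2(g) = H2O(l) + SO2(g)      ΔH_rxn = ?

(a) reversed and × 3/2 (H2SO3(aq) must end up as a reactant; ×3/2 to match 3/2 H2SO3(aq) in the target): (-3/2)·(-145.5) = +218.25 kcal
(b) reversed and × 1/2 (H2SO4(l) must end up as a reactant; scale by 1/2 for the 1/2 H2SO4(l)): (-1/2)·(-194.6) = +97.3 kcal
(c) × 2: (2)·(-68.3) = -136.6 kcal
(d) × 3/2 (scale by 3/2 for the 3/2 H2S(g)): contributes 3/2·x
-22.5 = (+218.25) + (+97.3) + (-136.6) + 3/2·x
x = (-22.5 − (+178.95)) / (3/2) = -134.3 kcal

ΔH_rxn = -134.3 kcal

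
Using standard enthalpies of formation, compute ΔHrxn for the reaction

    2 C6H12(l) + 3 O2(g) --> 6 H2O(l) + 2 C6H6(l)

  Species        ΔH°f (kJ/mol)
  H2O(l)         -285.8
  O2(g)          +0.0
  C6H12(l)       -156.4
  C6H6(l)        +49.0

ΔHrxn = -1304.0 kJ/mol

Products: 6·(-285.8) + 2·(+49.0) = -1616.8
Reactants: 2·(-156.4) + 3·(+0.0) = -312.8
ΔHrxn = (-1616.8) − (-312.8) = -1304.0 kJ/mol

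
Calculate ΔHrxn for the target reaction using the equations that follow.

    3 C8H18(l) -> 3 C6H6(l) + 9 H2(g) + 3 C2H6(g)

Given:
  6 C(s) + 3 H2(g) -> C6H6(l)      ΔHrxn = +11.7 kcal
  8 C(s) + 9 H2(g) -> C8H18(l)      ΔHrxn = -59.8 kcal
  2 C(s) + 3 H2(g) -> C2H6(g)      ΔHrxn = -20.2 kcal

ΔHrxn = 153.9 kcal

equation 1 × 3: (3)·(+11.7) = +35.1 kcal
equation 2 reversed and × 3: (-3)·(-59.8) = +179.4 kcal
equation 3 × 3: (3)·(-20.2) = -60.6 kcal
ΔHrxn = (+35.1) + (+179.4) + (-60.6) = 153.9 kcal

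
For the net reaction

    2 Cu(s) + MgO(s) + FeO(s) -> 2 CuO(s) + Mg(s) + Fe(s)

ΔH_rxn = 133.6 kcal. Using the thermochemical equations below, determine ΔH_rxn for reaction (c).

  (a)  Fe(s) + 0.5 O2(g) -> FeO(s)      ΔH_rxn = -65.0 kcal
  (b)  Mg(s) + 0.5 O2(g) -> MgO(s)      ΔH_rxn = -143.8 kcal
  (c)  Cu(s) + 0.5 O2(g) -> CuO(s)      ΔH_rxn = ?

(a) reversed: +65.0 kcal
(b) reversed: +143.8 kcal
(c) × 2: contributes 2·x
+133.6 = (+65.0) + (+143.8) + 2·x
x = (+133.6 − (+208.8)) / (2) = -37.6 kcal

ΔH_rxn = -37.6 kcal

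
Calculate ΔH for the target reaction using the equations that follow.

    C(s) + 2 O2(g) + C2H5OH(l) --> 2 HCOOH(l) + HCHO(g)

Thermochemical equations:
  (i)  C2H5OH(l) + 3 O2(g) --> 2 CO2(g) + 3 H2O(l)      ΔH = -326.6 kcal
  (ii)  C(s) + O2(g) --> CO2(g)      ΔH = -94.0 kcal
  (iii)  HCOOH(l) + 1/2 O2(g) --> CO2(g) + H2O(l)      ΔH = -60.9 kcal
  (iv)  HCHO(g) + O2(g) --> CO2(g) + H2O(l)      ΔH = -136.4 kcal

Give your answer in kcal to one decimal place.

(i) as written (C2H5OH(l) already on the reactant side): -326.6 kcal
(ii) as written (C(s) already on the reactant side): -94.0 kcal
(iii) reversed and × 2 (HCOOH(l) must end up as a product; ×2 to match 2 HCOOH(l) in the target): (-2)·(-60.9) = +121.8 kcal
(iv) reversed (reverse to put HCHO(g) on the product side): +136.4 kcal
ΔH = (-326.6) + (-94.0) + (+121.8) + (+136.4) = -162.4 kcal

ΔH = -162.4 kcal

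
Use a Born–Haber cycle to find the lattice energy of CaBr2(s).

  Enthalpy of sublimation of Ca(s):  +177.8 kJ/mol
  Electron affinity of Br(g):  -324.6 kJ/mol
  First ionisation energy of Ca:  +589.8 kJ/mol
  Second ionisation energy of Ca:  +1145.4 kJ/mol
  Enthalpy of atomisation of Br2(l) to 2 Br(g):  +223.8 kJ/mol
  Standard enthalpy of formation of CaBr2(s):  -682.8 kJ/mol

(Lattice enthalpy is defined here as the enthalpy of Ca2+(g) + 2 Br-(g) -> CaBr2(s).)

U = -2170.4 kJ/mol

ΔHf° = 1·ΔHsub + 1·(ΣIE) + 1·D(Br2) + 2·EA + U
-682.8 = 1·(+177.8) + 1·(+1735.2) + 1·(+223.8) + 2·(-324.6) + U
U = -682.8 − (+1487.6) = -2170.4 kJ/mol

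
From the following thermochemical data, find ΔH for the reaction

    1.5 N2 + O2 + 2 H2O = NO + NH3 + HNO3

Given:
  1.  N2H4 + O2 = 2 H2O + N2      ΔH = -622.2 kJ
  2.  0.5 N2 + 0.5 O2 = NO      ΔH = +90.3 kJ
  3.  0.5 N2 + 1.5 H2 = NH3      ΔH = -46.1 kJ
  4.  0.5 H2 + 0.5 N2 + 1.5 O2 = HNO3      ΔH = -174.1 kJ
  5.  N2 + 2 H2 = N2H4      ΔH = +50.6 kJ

eq. 1 reversed: +622.2 kJ
eq. 2 as written: +90.3 kJ
eq. 3 as written: -46.1 kJ
eq. 4 as written: -174.1 kJ
eq. 5 reversed: -50.6 kJ
ΔH = (-1)·(-622.2) + (1)·(+90.3) + (1)·(-46.1) + (1)·(-174.1) + (-1)·(+50.6) = 441.7 kJ

ΔH = 441.7 kJ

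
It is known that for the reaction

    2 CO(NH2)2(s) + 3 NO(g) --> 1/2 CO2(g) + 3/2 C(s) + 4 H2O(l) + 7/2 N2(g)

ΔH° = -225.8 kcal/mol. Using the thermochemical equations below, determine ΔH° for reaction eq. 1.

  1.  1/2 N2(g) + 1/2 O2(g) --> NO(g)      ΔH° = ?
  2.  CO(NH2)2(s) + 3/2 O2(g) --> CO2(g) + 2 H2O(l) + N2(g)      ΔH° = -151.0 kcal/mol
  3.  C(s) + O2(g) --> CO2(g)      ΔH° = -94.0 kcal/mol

eq. 1 reversed and × 3: contributes −3·x
eq. 2 × 2: (2)·(-151.0) = -302.0 kcal/mol
eq. 3 reversed and × 3/2: (-3/2)·(-94.0) = +141.0 kcal/mol
-225.8 = (-302.0) + (+141.0) − 3·x
x = (-225.8 − (-161.0)) / (-3) = 21.6 kcal/mol

ΔH° = 21.6 kcal/mol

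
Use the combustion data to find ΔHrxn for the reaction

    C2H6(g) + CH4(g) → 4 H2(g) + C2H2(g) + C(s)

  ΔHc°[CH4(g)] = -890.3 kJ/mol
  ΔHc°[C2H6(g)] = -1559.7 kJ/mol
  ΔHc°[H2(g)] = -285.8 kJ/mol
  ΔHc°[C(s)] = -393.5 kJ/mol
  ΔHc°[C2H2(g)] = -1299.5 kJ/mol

ΔHrxn = 386.2 kJ/mol

Using ΔH = Σ nΔHc°(reactants) − Σ nΔHc°(products):
= [1·(-1559.7) + 1·(-890.3)] − [4·(-285.8) + 1·(-1299.5) + 1·(-393.5)]
= 386.2 kJ/mol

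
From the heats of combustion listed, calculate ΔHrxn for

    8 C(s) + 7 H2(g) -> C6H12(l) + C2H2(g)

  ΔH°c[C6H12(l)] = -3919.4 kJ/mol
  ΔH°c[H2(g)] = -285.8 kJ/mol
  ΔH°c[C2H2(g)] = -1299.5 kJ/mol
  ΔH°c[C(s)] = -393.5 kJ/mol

With combustion enthalpies, reactants minus products:
= [8·(-393.5) + 7·(-285.8)] − [1·(-3919.4) + 1·(-1299.5)]
= 70.3 kJ/mol

ΔHrxn = 70.3 kJ/mol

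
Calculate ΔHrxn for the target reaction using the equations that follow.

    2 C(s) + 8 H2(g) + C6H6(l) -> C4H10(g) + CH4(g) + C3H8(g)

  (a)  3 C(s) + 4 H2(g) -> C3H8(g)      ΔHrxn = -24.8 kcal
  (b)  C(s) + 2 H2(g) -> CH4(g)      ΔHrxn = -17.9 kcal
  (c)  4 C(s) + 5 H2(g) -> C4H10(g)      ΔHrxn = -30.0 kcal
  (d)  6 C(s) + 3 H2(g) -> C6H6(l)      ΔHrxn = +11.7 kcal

ΔHrxn = -84.4 kcal

(a) as written: -24.8 kcal
(b) as written: -17.9 kcal
(c) as written: -30.0 kcal
(d) reversed: -11.7 kcal
Since enthalpy is a state function, ΔHrxn = (1)·(-24.8) + (1)·(-17.9) + (1)·(-30.0) + (-1)·(+11.7) = -84.4 kcal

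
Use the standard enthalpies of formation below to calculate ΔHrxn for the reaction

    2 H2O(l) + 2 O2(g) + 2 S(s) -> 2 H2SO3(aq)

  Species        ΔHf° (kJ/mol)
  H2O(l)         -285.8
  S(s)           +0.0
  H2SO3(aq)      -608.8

Products: 2·(-608.8) = -1217.6
Reactants: 2·(-285.8) + 2·(+0.0) + 2·(+0.0) = -571.6
ΔHrxn = (-1217.6) − (-571.6) = -646.0 kJ/mol

ΔHrxn = -646.0 kJ/mol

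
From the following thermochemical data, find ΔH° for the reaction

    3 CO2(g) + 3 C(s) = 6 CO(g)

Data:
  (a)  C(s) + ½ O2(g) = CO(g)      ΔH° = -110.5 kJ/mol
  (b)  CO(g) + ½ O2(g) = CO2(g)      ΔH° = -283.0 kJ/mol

ΔH° = 517.5 kJ/mol

(a) × 3: (3)·(-110.5) = -331.5 kJ/mol
(b) reversed and × 3: (-3)·(-283.0) = +849.0 kJ/mol
Since enthalpy is a state function, ΔH° = (3)·(-110.5) + (-3)·(-283.0) = 517.5 kJ/mol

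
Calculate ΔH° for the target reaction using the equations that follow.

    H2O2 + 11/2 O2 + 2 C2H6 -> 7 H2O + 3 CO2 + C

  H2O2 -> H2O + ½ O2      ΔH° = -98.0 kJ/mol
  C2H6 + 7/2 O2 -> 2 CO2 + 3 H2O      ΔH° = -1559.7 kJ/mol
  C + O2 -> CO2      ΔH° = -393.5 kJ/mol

ΔH° = -2823.9 kJ/mol

equation 1 as written (H2O2 already on the reactant side): -98.0 kJ/mol
equation 2 × 2 (scale by 2 for the 2 C2H6): (2)·(-1559.7) = -3119.4 kJ/mol
equation 3 reversed (C must end up as a product): +393.5 kJ/mol
Combining the equations, ΔH° = (-98.0) + (-3119.4) + (+393.5) = -2823.9 kJ/mol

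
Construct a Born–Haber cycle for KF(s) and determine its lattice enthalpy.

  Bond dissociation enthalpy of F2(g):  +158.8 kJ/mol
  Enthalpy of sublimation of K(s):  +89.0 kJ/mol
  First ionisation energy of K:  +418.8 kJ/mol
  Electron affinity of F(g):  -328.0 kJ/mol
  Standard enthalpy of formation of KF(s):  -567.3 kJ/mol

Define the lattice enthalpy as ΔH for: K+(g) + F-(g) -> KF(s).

ΔHf° = 1·ΔHsub + 1·(ΣIE) + 1/2·D(F2) + 1·EA + U
-567.3 = 1·(+89.0) + 1·(+418.8) + 1/2·(+158.8) + 1·(-328.0) + U
U = -567.3 − (+259.2) = -826.5 kJ/mol

U = -826.5 kJ/mol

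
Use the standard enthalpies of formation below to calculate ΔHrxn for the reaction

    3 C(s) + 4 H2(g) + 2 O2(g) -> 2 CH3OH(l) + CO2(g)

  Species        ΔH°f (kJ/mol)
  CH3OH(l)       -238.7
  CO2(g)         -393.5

ΔHrxn = -870.9 kJ/mol

Products: 2·(-238.7) + 1·(-393.5) = -870.9
Reactants: 3·(+0.0) + 4·(+0.0) + 2·(+0.0) = +0.0
ΔHrxn = (-870.9) − (+0.0) = -870.9 kJ/mol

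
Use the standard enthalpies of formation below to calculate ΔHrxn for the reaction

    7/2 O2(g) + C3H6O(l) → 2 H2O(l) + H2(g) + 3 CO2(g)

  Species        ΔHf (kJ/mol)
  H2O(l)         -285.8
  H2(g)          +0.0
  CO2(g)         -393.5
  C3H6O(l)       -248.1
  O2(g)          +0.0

Products: 2·(-285.8) + 1·(+0.0) + 3·(-393.5) = -1752.1
Reactants: 7/2·(+0.0) + 1·(-248.1) = -248.1
ΔHrxn = (-1752.1) − (-248.1) = -1504.0 kJ/mol

ΔHrxn = -1504.0 kJ/mol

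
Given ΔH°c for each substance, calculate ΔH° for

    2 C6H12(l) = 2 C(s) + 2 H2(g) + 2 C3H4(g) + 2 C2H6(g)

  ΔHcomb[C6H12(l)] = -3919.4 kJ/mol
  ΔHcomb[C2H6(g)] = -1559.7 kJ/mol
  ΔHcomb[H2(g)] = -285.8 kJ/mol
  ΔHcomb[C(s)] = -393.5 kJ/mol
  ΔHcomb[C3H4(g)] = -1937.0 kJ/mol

With combustion enthalpies, reactants minus products:
= [2·(-3919.4)] − [2·(-393.5) + 2·(-285.8) + 2·(-1937.0) + 2·(-1559.7)]
= 513.2 kJ/mol

ΔH° = 513.2 kJ/mol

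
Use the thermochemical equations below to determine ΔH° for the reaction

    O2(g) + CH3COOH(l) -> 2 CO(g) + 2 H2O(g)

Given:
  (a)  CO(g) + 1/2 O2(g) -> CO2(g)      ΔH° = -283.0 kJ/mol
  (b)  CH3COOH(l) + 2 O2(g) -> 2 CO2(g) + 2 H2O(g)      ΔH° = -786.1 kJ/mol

(a) reversed and × 2: (-2)·(-283.0) = +566.0 kJ/mol
(b) as written: -786.1 kJ/mol
By Hess's law, ΔH° = (-2)·(-283.0) + (1)·(-786.1) = -220.1 kJ/mol

ΔH° = -220.1 kJ/mol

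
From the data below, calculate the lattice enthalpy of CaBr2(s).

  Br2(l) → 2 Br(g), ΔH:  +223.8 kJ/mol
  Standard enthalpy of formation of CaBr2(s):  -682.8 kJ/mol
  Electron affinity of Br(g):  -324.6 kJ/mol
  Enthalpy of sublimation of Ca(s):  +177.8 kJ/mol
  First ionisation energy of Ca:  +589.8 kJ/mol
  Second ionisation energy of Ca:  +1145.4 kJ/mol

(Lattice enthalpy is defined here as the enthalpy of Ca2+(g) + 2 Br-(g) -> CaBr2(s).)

ΔHf° = 1·ΔHsub + 1·(ΣIE) + 1·D(Br2) + 2·EA + U
-682.8 = 1·(+177.8) + 1·(+1735.2) + 1·(+223.8) + 2·(-324.6) + U
U = -682.8 − (+1487.6) = -2170.4 kJ/mol

U = -2170.4 kJ/mol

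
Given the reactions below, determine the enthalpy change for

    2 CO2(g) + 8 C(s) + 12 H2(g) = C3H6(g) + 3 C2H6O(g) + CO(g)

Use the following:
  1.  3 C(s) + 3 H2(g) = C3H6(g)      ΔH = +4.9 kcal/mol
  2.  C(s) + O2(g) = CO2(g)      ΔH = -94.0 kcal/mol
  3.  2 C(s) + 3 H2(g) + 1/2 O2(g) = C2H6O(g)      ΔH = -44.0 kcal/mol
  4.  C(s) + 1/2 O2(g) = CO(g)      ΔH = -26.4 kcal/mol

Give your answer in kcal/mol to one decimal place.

ΔH = 34.5 kcal/mol

eq. 1 as written: +4.9 kcal/mol
eq. 2 reversed and × 2: (-2)·(-94.0) = +188.0 kcal/mol
eq. 3 × 3: (3)·(-44.0) = -132.0 kcal/mol
eq. 4 as written: -26.4 kcal/mol
ΔH = (1)·(+4.9) + (-2)·(-94.0) + (3)·(-44.0) + (1)·(-26.4) = 34.5 kcal/mol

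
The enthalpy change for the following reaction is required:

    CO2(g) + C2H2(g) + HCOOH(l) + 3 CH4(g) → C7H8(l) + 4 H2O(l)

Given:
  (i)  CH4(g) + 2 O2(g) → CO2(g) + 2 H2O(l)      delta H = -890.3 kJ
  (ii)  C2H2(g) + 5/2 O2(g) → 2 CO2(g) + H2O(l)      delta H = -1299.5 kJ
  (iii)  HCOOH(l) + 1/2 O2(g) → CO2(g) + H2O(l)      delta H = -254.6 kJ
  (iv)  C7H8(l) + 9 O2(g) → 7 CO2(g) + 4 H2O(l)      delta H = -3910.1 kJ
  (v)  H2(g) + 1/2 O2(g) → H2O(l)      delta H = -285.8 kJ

(i) × 3: (3)·(-890.3) = -2670.9 kJ
(ii) as written: -1299.5 kJ
(iii) as written: -254.6 kJ
(iv) reversed: +3910.1 kJ
(v): not needed.
delta H = (-2670.9) + (-1299.5) + (-254.6) + (+3910.1) = -314.9 kJ

delta H = -314.9 kJ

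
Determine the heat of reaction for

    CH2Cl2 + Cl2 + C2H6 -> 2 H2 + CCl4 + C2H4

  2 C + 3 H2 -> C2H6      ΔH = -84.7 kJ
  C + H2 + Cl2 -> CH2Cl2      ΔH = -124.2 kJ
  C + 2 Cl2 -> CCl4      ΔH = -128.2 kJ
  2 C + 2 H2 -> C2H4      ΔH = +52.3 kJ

ΔH = 133.0 kJ

equation 1 reversed: +84.7 kJ
equation 2 reversed: +124.2 kJ
equation 3 as written: -128.2 kJ
equation 4 as written: +52.3 kJ
ΔH = (+84.7) + (+124.2) + (-128.2) + (+52.3) = 133.0 kJ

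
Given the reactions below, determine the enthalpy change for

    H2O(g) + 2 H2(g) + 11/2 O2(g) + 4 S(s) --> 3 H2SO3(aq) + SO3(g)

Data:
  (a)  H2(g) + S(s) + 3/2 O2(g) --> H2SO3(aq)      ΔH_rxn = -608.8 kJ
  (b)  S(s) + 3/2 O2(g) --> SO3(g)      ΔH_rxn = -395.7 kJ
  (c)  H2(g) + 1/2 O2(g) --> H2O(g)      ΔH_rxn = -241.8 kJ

(a) × 3 (×3 to match 3 H2SO3(aq) in the target): (3)·(-608.8) = -1826.4 kJ
(b) as written (SO3(g) already on the product side): -395.7 kJ
(c) reversed (reverse to put H2O(g) on the reactant side): +241.8 kJ
By Hess's law, ΔH_rxn = (3)·(-608.8) + (1)·(-395.7) + (-1)·(-241.8) = -1980.3 kJ

ΔH_rxn = -1980.3 kJ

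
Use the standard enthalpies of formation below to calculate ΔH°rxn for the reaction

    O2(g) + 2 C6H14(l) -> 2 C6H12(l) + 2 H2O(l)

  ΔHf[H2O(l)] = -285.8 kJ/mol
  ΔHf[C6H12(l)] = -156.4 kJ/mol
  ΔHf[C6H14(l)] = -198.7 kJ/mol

ΔH°rxn = -487.0 kJ/mol

Products: 2·(-156.4) + 2·(-285.8) = -884.4
Reactants: 1·(+0.0) + 2·(-198.7) = -397.4
ΔH°rxn = (-884.4) − (-397.4) = -487.0 kJ/mol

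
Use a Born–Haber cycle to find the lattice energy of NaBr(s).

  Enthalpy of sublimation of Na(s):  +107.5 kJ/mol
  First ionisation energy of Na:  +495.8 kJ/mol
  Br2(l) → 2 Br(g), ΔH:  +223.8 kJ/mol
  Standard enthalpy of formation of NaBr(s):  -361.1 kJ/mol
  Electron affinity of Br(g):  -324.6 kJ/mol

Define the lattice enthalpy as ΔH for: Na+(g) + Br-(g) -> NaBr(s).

ΔHf° = 1·ΔHsub + 1·(ΣIE) + 1/2·D(Br2) + 1·EA + U
-361.1 = 1·(+107.5) + 1·(+495.8) + 1/2·(+223.8) + 1·(-324.6) + U
U = -361.1 − (+390.6) = -751.7 kJ/mol

U = -751.7 kJ/mol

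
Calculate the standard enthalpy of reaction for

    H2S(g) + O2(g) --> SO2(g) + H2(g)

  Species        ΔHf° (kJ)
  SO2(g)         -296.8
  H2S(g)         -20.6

ΔH°rxn = Σ nΔHf°(products) − Σ nΔHf°(reactants).
Products: 1·(-296.8) + 1·(+0.0) = -296.8
Reactants: 1·(-20.6) + 1·(+0.0) = -20.6
ΔH°rxn = (-296.8) − (-20.6) = -276.2 kJ

ΔH°rxn = -276.2 kJ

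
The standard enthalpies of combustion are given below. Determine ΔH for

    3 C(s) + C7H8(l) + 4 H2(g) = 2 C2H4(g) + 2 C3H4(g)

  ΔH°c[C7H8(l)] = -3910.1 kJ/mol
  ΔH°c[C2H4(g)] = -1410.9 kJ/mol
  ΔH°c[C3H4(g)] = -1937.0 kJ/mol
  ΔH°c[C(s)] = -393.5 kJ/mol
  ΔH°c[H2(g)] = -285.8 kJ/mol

ΔH = 462.0 kJ/mol

Using ΔH = Σ nΔHc°(reactants) − Σ nΔHc°(products):
= [3·(-393.5) + 1·(-3910.1) + 4·(-285.8)] − [2·(-1410.9) + 2·(-1937.0)]
= 462.0 kJ/mol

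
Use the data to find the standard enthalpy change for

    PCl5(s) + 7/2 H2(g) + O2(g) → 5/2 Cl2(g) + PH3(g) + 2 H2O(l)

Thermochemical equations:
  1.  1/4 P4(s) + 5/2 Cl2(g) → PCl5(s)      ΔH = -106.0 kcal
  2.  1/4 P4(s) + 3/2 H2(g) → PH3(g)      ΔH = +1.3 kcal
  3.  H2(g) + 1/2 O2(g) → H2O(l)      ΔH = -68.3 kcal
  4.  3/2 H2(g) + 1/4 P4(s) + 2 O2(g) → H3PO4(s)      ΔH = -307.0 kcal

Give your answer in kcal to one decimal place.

eq. 1 reversed (PCl5(s) must end up as a reactant): +106.0 kcal
eq. 2 as written (PH3(g) already on the product side): +1.3 kcal
eq. 3 × 2 (scale by 2 for the 2 H2O(l)): (2)·(-68.3) = -136.6 kcal
eq. 4: not needed (H3PO4(s) appears nowhere else).
Since enthalpy is a state function, ΔH = (-1)·(-106.0) + (1)·(+1.3) + (2)·(-68.3) = -29.3 kcal

ΔH = -29.3 kcal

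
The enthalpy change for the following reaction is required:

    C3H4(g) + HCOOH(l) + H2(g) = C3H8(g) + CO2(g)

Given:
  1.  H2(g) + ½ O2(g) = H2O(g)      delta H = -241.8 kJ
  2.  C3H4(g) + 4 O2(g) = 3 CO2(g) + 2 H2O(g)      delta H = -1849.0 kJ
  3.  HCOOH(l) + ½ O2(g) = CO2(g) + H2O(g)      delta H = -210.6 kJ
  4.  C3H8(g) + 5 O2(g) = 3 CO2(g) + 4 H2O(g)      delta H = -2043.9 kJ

eq. 1 as written (H2(g) already on the reactant side): -241.8 kJ
eq. 2 as written (C3H4(g) already on the reactant side): -1849.0 kJ
eq. 3 as written (HCOOH(l) already on the reactant side): -210.6 kJ
eq. 4 reversed (C3H8(g) must end up as a product): +2043.9 kJ
delta H = (-241.8) + (-1849.0) + (-210.6) + (+2043.9) = -257.5 kJ

delta H = -257.5 kJ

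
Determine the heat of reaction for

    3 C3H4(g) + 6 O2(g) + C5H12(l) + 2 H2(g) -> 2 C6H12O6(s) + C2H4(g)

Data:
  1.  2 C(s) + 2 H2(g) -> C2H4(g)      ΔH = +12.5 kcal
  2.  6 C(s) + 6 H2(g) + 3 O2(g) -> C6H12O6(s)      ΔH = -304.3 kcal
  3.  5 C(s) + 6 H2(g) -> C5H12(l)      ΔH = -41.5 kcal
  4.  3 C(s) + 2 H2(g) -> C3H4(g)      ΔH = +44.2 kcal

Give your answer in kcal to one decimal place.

eq. 1 as written: +12.5 kcal
eq. 2 × 2: (2)·(-304.3) = -608.6 kcal
eq. 3 reversed: +41.5 kcal
eq. 4 reversed and × 3: (-3)·(+44.2) = -132.6 kcal
ΔH = (1)·(+12.5) + (2)·(-304.3) + (-1)·(-41.5) + (-3)·(+44.2) = -687.2 kcal

ΔH = -687.2 kcal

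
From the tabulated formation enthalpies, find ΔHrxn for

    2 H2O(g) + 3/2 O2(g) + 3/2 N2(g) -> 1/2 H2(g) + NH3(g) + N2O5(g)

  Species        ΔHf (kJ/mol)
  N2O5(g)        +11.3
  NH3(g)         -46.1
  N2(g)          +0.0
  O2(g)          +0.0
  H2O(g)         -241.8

Products: 1/2·(+0.0) + 1·(-46.1) + 1·(+11.3) = -34.8
Reactants: 2·(-241.8) + 3/2·(+0.0) + 3/2·(+0.0) = -483.6
ΔHrxn = (-34.8) − (-483.6) = 448.8 kJ/mol

ΔHrxn = 448.8 kJ/mol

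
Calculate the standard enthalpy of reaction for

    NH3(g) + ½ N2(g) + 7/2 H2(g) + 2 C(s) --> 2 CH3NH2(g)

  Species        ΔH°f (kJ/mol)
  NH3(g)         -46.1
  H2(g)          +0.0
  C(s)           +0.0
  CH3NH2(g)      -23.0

ΔH°rxn = Σ nΔHf°(products) − Σ nΔHf°(reactants).
Products: 2·(-23.0) = -46.0
Reactants: 1·(-46.1) + 1/2·(+0.0) + 7/2·(+0.0) + 2·(+0.0) = -46.1
ΔH° = (-46.0) − (-46.1) = 0.1 kJ/mol

ΔH° = 0.1 kJ/mol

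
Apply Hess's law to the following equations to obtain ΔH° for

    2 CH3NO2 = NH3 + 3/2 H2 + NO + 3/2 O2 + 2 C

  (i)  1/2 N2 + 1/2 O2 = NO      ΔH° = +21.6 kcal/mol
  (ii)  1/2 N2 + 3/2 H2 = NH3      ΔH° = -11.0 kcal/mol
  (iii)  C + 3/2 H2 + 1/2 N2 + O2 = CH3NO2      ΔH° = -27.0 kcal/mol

ΔH° = 64.6 kcal/mol

(i) as written (NO already on the product side): +21.6 kcal/mol
(ii) as written (NH3 already on the product side): -11.0 kcal/mol
(iii) reversed and × 2 (reverse to put CH3NO2 on the reactant side; ×2 to match 2 CH3NO2 in the target): (-2)·(-27.0) = +54.0 kcal/mol
ΔH° = (1)·(+21.6) + (1)·(-11.0) + (-2)·(-27.0) = 64.6 kcal/mol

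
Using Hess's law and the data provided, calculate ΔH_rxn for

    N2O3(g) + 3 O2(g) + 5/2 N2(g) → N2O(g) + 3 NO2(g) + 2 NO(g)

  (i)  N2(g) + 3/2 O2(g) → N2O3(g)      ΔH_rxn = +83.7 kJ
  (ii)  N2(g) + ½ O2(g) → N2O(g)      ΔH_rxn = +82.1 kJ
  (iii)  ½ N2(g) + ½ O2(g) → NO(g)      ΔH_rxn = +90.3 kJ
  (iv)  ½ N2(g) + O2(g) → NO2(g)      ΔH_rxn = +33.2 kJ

(i) reversed (N2O3(g) must end up as a reactant): -83.7 kJ
(ii) as written (N2O(g) already on the product side): +82.1 kJ
(iii) × 2 (scale by 2 for the 2 NO(g)): (2)·(+90.3) = +180.6 kJ
(iv) × 3 (scale by 3 for the 3 NO2(g)): (3)·(+33.2) = +99.6 kJ
Combining the equations, ΔH_rxn = (-1)·(+83.7) + (1)·(+82.1) + (2)·(+90.3) + (3)·(+33.2) = 278.6 kJ

ΔH_rxn = 278.6 kJ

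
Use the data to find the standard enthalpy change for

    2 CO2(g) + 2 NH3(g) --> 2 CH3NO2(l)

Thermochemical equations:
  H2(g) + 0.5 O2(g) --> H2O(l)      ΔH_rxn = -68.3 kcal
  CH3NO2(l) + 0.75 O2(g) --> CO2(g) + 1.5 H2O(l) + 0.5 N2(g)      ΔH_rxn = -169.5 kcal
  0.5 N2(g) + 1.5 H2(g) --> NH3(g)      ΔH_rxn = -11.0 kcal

ΔH_rxn = 156.1 kcal

equation 1 × 3: (3)·(-68.3) = -204.9 kcal
equation 2 reversed and × 2: (-2)·(-169.5) = +339.0 kcal
equation 3 reversed and × 2: (-2)·(-11.0) = +22.0 kcal
ΔH_rxn = (3)·(-68.3) + (-2)·(-169.5) + (-2)·(-11.0) = 156.1 kcal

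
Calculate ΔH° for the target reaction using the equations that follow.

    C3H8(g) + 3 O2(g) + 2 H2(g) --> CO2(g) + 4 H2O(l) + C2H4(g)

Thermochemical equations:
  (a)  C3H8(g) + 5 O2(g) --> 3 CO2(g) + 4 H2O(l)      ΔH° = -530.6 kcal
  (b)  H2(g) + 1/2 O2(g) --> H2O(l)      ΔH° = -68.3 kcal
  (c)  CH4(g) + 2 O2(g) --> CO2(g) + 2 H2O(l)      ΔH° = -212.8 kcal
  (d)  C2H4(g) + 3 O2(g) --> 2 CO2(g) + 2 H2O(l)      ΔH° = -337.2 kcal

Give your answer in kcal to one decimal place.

ΔH° = -330.0 kcal

(a) as written (C3H8(g) already on the reactant side): -530.6 kcal
(b) × 2 (×2 to match 2 H2(g) in the target): (2)·(-68.3) = -136.6 kcal
(c): not needed (CH4(g) appears nowhere else).
(d) reversed (C2H4(g) must end up as a product): +337.2 kcal
ΔH° = (1)·(-530.6) + (2)·(-68.3) + (-1)·(-337.2) = -330.0 kcal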